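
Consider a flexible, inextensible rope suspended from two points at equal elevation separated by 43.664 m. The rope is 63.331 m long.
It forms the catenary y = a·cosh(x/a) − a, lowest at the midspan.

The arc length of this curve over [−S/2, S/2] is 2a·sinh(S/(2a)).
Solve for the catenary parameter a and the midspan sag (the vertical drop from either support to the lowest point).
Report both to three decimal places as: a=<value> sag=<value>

a=14.098 sag=20.564

seed: a₀ = √(S³/(24(L−S))) = √(43.664³/(24·19.667)) = 13.280383
iter 1: u=1.643929  f(a)=+2.835e+00  f'(a)=-3.843e+00  a ← 13.280383 − (+2.835e+00/-3.843e+00) = 14.018016
iter 2: u=1.557424  f(a)=+2.533e-01  f'(a)=-3.185e+00  a ← 14.018016 − (+2.533e-01/-3.185e+00) = 14.097569
iter 3: u=1.548636  f(a)=+2.462e-03  f'(a)=-3.123e+00  a ← 14.097569 − (+2.462e-03/-3.123e+00) = 14.098357
iter 4: u=1.548549  f(a)=+2.374e-07  f'(a)=-3.122e+00  a ← 14.098357 − (+2.374e-07/-3.122e+00) = 14.098357
iter 5: u=1.548549  f(a)=+7.105e-15  f'(a)=-3.122e+00  a ← 14.098357 − (+7.105e-15/-3.122e+00) = 14.098357
converged: |Δa| < 1e-12 after 5 iterations
sag = a·(cosh(S/(2a)) − 1) = 14.098357·(cosh(1.548549) − 1) = 20.563835
T_max/T_min = cosh(S/(2a)) = 2.458598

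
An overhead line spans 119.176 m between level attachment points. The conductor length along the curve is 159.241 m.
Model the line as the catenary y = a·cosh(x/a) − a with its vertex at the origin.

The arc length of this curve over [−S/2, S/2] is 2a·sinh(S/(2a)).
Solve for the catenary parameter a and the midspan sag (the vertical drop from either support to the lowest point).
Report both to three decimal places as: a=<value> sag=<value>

a=43.927 sag=47.007

seed: a₀ = √(S³/(24(L−S))) = √(119.176³/(24·40.065)) = 41.956090
iter 1: u=1.420247  f(a)=+4.240e+00  f'(a)=-2.324e+00  a ← 41.956090 − (+4.240e+00/-2.324e+00) = 43.780760
iter 2: u=1.361054  f(a)=+2.923e-01  f'(a)=-2.014e+00  a ← 43.780760 − (+2.923e-01/-2.014e+00) = 43.925930
iter 3: u=1.356556  f(a)=+1.617e-03  f'(a)=-1.991e+00  a ← 43.925930 − (+1.617e-03/-1.991e+00) = 43.926742
iter 4: u=1.356531  f(a)=+5.004e-08  f'(a)=-1.991e+00  a ← 43.926742 − (+5.004e-08/-1.991e+00) = 43.926742
iter 5: u=1.356531  f(a)=+0.000e+00  f'(a)=-1.991e+00  a ← 43.926742 − (+0.000e+00/-1.991e+00) = 43.926742
converged: |Δa| < 1e-12 after 5 iterations
sag = a·(cosh(S/(2a)) − 1) = 43.926742·(cosh(1.356531) − 1) = 47.007205
T_max/T_min = cosh(S/(2a)) = 2.070127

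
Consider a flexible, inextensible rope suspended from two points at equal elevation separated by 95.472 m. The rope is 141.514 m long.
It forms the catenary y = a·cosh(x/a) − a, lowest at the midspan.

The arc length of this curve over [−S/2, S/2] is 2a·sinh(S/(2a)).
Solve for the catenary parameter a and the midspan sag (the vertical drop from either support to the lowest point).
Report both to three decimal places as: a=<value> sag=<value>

a=29.903 sag=46.913

seed: a₀ = √(S³/(24(L−S))) = √(95.472³/(24·46.042)) = 28.062821
iter 1: u=1.701041  f(a)=+7.139e+00  f'(a)=-4.334e+00  a ← 28.062821 − (+7.139e+00/-4.334e+00) = 29.709901
iter 2: u=1.606737  f(a)=+6.768e-01  f'(a)=-3.548e+00  a ← 29.709901 − (+6.768e-01/-3.548e+00) = 29.900640
iter 3: u=1.596488  f(a)=+7.489e-03  f'(a)=-3.470e+00  a ← 29.900640 − (+7.489e-03/-3.470e+00) = 29.902798
iter 4: u=1.596372  f(a)=+9.394e-07  f'(a)=-3.469e+00  a ← 29.902798 − (+9.394e-07/-3.469e+00) = 29.902798
iter 5: u=1.596372  f(a)=+2.842e-14  f'(a)=-3.469e+00  a ← 29.902798 − (+2.842e-14/-3.469e+00) = 29.902798
converged: |Δa| < 1e-12 after 5 iterations
sag = a·(cosh(S/(2a)) − 1) = 29.902798·(cosh(1.596372) − 1) = 46.913414
T_max/T_min = cosh(S/(2a)) = 2.568864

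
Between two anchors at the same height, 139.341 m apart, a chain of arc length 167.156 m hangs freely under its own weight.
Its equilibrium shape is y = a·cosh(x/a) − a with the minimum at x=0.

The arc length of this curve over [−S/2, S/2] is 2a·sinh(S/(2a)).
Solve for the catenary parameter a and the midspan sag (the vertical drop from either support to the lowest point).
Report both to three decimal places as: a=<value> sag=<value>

a=65.486 sag=40.692

seed: a₀ = √(S³/(24(L−S))) = √(139.341³/(24·27.815)) = 63.660967
iter 1: u=1.094399  f(a)=+1.714e+00  f'(a)=-9.831e-01  a ← 63.660967 − (+1.714e+00/-9.831e-01) = 65.404469
iter 2: u=1.065225  f(a)=+7.294e-02  f'(a)=-9.010e-01  a ← 65.404469 − (+7.294e-02/-9.010e-01) = 65.485417
iter 3: u=1.063909  f(a)=+1.451e-04  f'(a)=-8.975e-01  a ← 65.485417 − (+1.451e-04/-8.975e-01) = 65.485579
iter 4: u=1.063906  f(a)=+5.764e-10  f'(a)=-8.974e-01  a ← 65.485579 − (+5.764e-10/-8.974e-01) = 65.485579
iter 5: u=1.063906  f(a)=-2.842e-14  f'(a)=-8.974e-01  a ← 65.485579 − (-2.842e-14/-8.974e-01) = 65.485579
converged: |Δa| < 1e-12 after 5 iterations
sag = a·(cosh(S/(2a)) − 1) = 65.485579·(cosh(1.063906) − 1) = 40.691835
T_max/T_min = cosh(S/(2a)) = 1.621386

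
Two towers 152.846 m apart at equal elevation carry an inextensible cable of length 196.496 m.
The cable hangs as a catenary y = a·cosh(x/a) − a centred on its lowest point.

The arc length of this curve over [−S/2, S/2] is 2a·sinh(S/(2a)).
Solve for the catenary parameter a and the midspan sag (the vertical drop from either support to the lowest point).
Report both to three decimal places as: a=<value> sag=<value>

seed: a₀ = √(S³/(24(L−S))) = √(152.846³/(24·43.650)) = 58.382592
iter 1: u=1.309003  f(a)=+3.896e+00  f'(a)=-1.768e+00  a ← 58.382592 − (+3.896e+00/-1.768e+00) = 60.586537
iter 2: u=1.261386  f(a)=+2.315e-01  f'(a)=-1.563e+00  a ← 60.586537 − (+2.315e-01/-1.563e+00) = 60.734602
iter 3: u=1.258311  f(a)=+9.313e-04  f'(a)=-1.551e+00  a ← 60.734602 − (+9.313e-04/-1.551e+00) = 60.735203
iter 4: u=1.258298  f(a)=+1.521e-08  f'(a)=-1.551e+00  a ← 60.735203 − (+1.521e-08/-1.551e+00) = 60.735203
iter 5: u=1.258298  f(a)=+2.842e-14  f'(a)=-1.551e+00  a ← 60.735203 − (+2.842e-14/-1.551e+00) = 60.735203
converged: |Δa| < 1e-12 after 5 iterations
sag = a·(cosh(S/(2a)) − 1) = 60.735203·(cosh(1.258298) − 1) = 54.769924
T_max/T_min = cosh(S/(2a)) = 1.901782

a=60.735 sag=54.770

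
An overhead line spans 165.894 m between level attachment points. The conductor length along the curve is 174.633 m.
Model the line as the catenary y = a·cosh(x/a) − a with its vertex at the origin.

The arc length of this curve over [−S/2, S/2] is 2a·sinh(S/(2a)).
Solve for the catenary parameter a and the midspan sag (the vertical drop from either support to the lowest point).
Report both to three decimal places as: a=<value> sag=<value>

a=148.692 sag=23.742

seed: a₀ = √(S³/(24(L−S))) = √(165.894³/(24·8.739)) = 147.539915
iter 1: u=0.562200  f(a)=+1.392e-01  f'(a)=-1.222e-01  a ← 147.539915 − (+1.392e-01/-1.222e-01) = 148.678162
iter 2: u=0.557896  f(a)=+1.627e-03  f'(a)=-1.194e-01  a ← 148.678162 − (+1.627e-03/-1.194e-01) = 148.691786
iter 3: u=0.557845  f(a)=+2.282e-07  f'(a)=-1.194e-01  a ← 148.691786 − (+2.282e-07/-1.194e-01) = 148.691788
iter 4: u=0.557845  f(a)=-2.842e-14  f'(a)=-1.194e-01  a ← 148.691788 − (-2.842e-14/-1.194e-01) = 148.691788
converged: |Δa| < 1e-12 after 4 iterations
sag = a·(cosh(S/(2a)) − 1) = 148.691788·(cosh(0.557845) − 1) = 23.742022
T_max/T_min = cosh(S/(2a)) = 1.159673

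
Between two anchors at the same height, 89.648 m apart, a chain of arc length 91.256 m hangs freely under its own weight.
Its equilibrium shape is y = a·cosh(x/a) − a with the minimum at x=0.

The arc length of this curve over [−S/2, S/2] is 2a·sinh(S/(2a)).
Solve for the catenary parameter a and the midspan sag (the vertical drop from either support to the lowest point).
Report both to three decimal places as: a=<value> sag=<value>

seed: a₀ = √(S³/(24(L−S))) = √(89.648³/(24·1.608)) = 136.635095
iter 1: u=0.328056  f(a)=+8.675e-03  f'(a)=-2.379e-02  a ← 136.635095 − (+8.675e-03/-2.379e-02) = 136.999720
iter 2: u=0.327183  f(a)=+3.485e-05  f'(a)=-2.360e-02  a ← 136.999720 − (+3.485e-05/-2.360e-02) = 137.001196
iter 3: u=0.327180  f(a)=+5.674e-10  f'(a)=-2.360e-02  a ← 137.001196 − (+5.674e-10/-2.360e-02) = 137.001196
iter 4: u=0.327180  f(a)=+1.421e-14  f'(a)=-2.360e-02  a ← 137.001196 − (+1.421e-14/-2.360e-02) = 137.001196
converged: |Δa| < 1e-12 after 4 iterations
sag = a·(cosh(S/(2a)) − 1) = 137.001196·(cosh(0.327180) − 1) = 7.398396
T_max/T_min = cosh(S/(2a)) = 1.054002

a=137.001 sag=7.398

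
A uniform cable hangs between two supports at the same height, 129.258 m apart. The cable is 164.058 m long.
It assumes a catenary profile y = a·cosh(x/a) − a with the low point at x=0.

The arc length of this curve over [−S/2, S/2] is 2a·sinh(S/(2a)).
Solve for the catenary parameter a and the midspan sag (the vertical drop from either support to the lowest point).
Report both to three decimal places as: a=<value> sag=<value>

a=52.788 sag=44.759

seed: a₀ = √(S³/(24(L−S))) = √(129.258³/(24·34.800)) = 50.849994
iter 1: u=1.270974  f(a)=+2.921e+00  f'(a)=-1.603e+00  a ← 50.849994 − (+2.921e+00/-1.603e+00) = 52.672426
iter 2: u=1.226999  f(a)=+1.644e-01  f'(a)=-1.427e+00  a ← 52.672426 − (+1.644e-01/-1.427e+00) = 52.787614
iter 3: u=1.224321  f(a)=+5.893e-04  f'(a)=-1.417e+00  a ← 52.787614 − (+5.893e-04/-1.417e+00) = 52.788030
iter 4: u=1.224312  f(a)=+7.632e-09  f'(a)=-1.417e+00  a ← 52.788030 − (+7.632e-09/-1.417e+00) = 52.788030
iter 5: u=1.224312  f(a)=+0.000e+00  f'(a)=-1.417e+00  a ← 52.788030 − (+0.000e+00/-1.417e+00) = 52.788030
converged: |Δa| < 1e-12 after 5 iterations
sag = a·(cosh(S/(2a)) − 1) = 52.788030·(cosh(1.224312) − 1) = 44.758538
T_max/T_min = cosh(S/(2a)) = 1.847892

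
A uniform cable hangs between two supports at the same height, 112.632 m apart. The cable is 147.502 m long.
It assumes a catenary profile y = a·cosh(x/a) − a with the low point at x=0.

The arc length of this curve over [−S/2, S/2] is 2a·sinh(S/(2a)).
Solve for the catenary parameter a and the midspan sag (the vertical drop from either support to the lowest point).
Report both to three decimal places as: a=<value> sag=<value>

seed: a₀ = √(S³/(24(L−S))) = √(112.632³/(24·34.870)) = 41.320075
iter 1: u=1.362921  f(a)=+3.386e+00  f'(a)=-2.023e+00  a ← 41.320075 − (+3.386e+00/-2.023e+00) = 42.993775
iter 2: u=1.309864  f(a)=+2.166e-01  f'(a)=-1.772e+00  a ← 42.993775 − (+2.166e-01/-1.772e+00) = 43.116025
iter 3: u=1.306150  f(a)=+1.020e-03  f'(a)=-1.755e+00  a ← 43.116025 − (+1.020e-03/-1.755e+00) = 43.116606
iter 4: u=1.306132  f(a)=+2.287e-08  f'(a)=-1.755e+00  a ← 43.116606 − (+2.287e-08/-1.755e+00) = 43.116606
iter 5: u=1.306132  f(a)=+0.000e+00  f'(a)=-1.755e+00  a ← 43.116606 − (+0.000e+00/-1.755e+00) = 43.116606
converged: |Δa| < 1e-12 after 5 iterations
sag = a·(cosh(S/(2a)) − 1) = 43.116606·(cosh(1.306132) − 1) = 42.313200
T_max/T_min = cosh(S/(2a)) = 1.981367

a=43.117 sag=42.313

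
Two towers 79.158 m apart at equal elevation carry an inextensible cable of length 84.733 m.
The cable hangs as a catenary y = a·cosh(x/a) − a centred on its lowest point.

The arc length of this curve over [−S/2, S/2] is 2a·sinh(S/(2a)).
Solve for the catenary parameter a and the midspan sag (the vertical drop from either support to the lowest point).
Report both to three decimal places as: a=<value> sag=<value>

a=61.519 sag=13.177

seed: a₀ = √(S³/(24(L−S))) = √(79.158³/(24·5.575)) = 60.885540
iter 1: u=0.650056  f(a)=+1.190e-01  f'(a)=-1.910e-01  a ← 60.885540 − (+1.190e-01/-1.910e-01) = 61.508537
iter 2: u=0.643472  f(a)=+1.851e-03  f'(a)=-1.851e-01  a ← 61.508537 − (+1.851e-03/-1.851e-01) = 61.518537
iter 3: u=0.643367  f(a)=+4.636e-07  f'(a)=-1.850e-01  a ← 61.518537 − (+4.636e-07/-1.850e-01) = 61.518540
iter 4: u=0.643367  f(a)=+2.842e-14  f'(a)=-1.850e-01  a ← 61.518540 − (+2.842e-14/-1.850e-01) = 61.518540
converged: |Δa| < 1e-12 after 4 iterations
sag = a·(cosh(S/(2a)) − 1) = 61.518540·(cosh(0.643367) − 1) = 13.177183
T_max/T_min = cosh(S/(2a)) = 1.214199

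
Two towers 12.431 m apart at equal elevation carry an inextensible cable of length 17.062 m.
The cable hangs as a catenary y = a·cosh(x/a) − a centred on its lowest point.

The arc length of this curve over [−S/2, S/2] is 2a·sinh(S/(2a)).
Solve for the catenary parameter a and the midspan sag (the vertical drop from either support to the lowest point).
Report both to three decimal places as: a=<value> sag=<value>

a=4.372 sag=5.214

seed: a₀ = √(S³/(24(L−S))) = √(12.431³/(24·4.631)) = 4.157345
iter 1: u=1.495065  f(a)=+5.460e-01  f'(a)=-2.767e+00  a ← 4.157345 − (+5.460e-01/-2.767e+00) = 4.354644
iter 2: u=1.427327  f(a)=+4.127e-02  f'(a)=-2.363e+00  a ← 4.354644 − (+4.127e-02/-2.363e+00) = 4.372108
iter 3: u=1.421625  f(a)=+2.785e-04  f'(a)=-2.332e+00  a ← 4.372108 − (+2.785e-04/-2.332e+00) = 4.372228
iter 4: u=1.421587  f(a)=+1.287e-08  f'(a)=-2.331e+00  a ← 4.372228 − (+1.287e-08/-2.331e+00) = 4.372228
iter 5: u=1.421587  f(a)=+0.000e+00  f'(a)=-2.331e+00  a ← 4.372228 − (+0.000e+00/-2.331e+00) = 4.372228
converged: |Δa| < 1e-12 after 5 iterations
sag = a·(cosh(S/(2a)) − 1) = 4.372228·(cosh(1.421587) − 1) = 5.213926
T_max/T_min = cosh(S/(2a)) = 2.192510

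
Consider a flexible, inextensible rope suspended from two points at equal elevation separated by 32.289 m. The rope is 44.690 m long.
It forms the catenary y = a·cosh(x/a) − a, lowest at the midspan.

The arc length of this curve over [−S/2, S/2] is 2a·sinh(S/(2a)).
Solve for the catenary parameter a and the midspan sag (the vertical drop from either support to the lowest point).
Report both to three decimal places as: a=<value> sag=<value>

a=11.201 sag=13.794

seed: a₀ = √(S³/(24(L−S))) = √(32.289³/(24·12.401)) = 10.635255
iter 1: u=1.518017  f(a)=+1.510e+00  f'(a)=-2.916e+00  a ← 10.635255 − (+1.510e+00/-2.916e+00) = 11.153083
iter 2: u=1.447537  f(a)=+1.173e-01  f'(a)=-2.479e+00  a ← 11.153083 − (+1.173e-01/-2.479e+00) = 11.200394
iter 3: u=1.441423  f(a)=+8.392e-04  f'(a)=-2.443e+00  a ← 11.200394 − (+8.392e-04/-2.443e+00) = 11.200737
iter 4: u=1.441378  f(a)=+4.366e-08  f'(a)=-2.443e+00  a ← 11.200737 − (+4.366e-08/-2.443e+00) = 11.200737
iter 5: u=1.441378  f(a)=-1.421e-14  f'(a)=-2.443e+00  a ← 11.200737 − (-1.421e-14/-2.443e+00) = 11.200737
converged: |Δa| < 1e-12 after 5 iterations
sag = a·(cosh(S/(2a)) − 1) = 11.200737·(cosh(1.441378) − 1) = 13.794373
T_max/T_min = cosh(S/(2a)) = 2.231559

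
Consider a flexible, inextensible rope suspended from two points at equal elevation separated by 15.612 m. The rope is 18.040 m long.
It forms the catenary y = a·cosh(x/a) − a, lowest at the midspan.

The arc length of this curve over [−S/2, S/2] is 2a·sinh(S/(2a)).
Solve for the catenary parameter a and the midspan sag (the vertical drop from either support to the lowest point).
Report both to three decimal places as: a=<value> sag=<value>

seed: a₀ = √(S³/(24(L−S))) = √(15.612³/(24·2.428)) = 8.080865
iter 1: u=0.965986  f(a)=+1.158e-01  f'(a)=-6.589e-01  a ← 8.080865 − (+1.158e-01/-6.589e-01) = 8.256660
iter 2: u=0.945419  f(a)=+3.888e-03  f'(a)=-6.153e-01  a ← 8.256660 − (+3.888e-03/-6.153e-01) = 8.262978
iter 3: u=0.944696  f(a)=+4.716e-06  f'(a)=-6.138e-01  a ← 8.262978 − (+4.716e-06/-6.138e-01) = 8.262986
iter 4: u=0.944695  f(a)=+6.960e-12  f'(a)=-6.138e-01  a ← 8.262986 − (+6.960e-12/-6.138e-01) = 8.262986
iter 5: u=0.944695  f(a)=-3.553e-15  f'(a)=-6.138e-01  a ← 8.262986 − (-3.553e-15/-6.138e-01) = 8.262986
converged: |Δa| < 1e-12 after 5 iterations
sag = a·(cosh(S/(2a)) − 1) = 8.262986·(cosh(0.944695) − 1) = 3.969648
T_max/T_min = cosh(S/(2a)) = 1.480413

a=8.263 sag=3.970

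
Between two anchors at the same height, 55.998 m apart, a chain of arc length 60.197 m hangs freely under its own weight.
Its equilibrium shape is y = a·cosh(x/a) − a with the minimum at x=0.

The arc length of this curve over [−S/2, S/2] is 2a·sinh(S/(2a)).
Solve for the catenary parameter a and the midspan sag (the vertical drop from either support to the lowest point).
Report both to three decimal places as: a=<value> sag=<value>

seed: a₀ = √(S³/(24(L−S))) = √(55.998³/(24·4.199)) = 41.742669
iter 1: u=0.670753  f(a)=+9.548e-02  f'(a)=-2.104e-01  a ← 41.742669 − (+9.548e-02/-2.104e-01) = 42.196491
iter 2: u=0.663539  f(a)=+1.579e-03  f'(a)=-2.035e-01  a ← 42.196491 − (+1.579e-03/-2.035e-01) = 42.204254
iter 3: u=0.663417  f(a)=+4.483e-07  f'(a)=-2.034e-01  a ← 42.204254 − (+4.483e-07/-2.034e-01) = 42.204256
iter 4: u=0.663417  f(a)=+3.553e-14  f'(a)=-2.034e-01  a ← 42.204256 − (+3.553e-14/-2.034e-01) = 42.204256
converged: |Δa| < 1e-12 after 4 iterations
sag = a·(cosh(S/(2a)) − 1) = 42.204256·(cosh(0.663417) − 1) = 9.633172
T_max/T_min = cosh(S/(2a)) = 1.228251

a=42.204 sag=9.633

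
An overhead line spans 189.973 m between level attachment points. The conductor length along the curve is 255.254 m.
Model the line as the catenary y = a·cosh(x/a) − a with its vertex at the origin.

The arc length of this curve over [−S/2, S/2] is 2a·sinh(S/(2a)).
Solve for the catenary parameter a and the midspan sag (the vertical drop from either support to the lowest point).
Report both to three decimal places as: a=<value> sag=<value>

seed: a₀ = √(S³/(24(L−S))) = √(189.973³/(24·65.281)) = 66.151364
iter 1: u=1.435896  f(a)=+7.070e+00  f'(a)=-2.412e+00  a ← 66.151364 − (+7.070e+00/-2.412e+00) = 69.082764
iter 2: u=1.374967  f(a)=+4.971e-01  f'(a)=-2.083e+00  a ← 69.082764 − (+4.971e-01/-2.083e+00) = 69.321352
iter 3: u=1.370234  f(a)=+2.869e-03  f'(a)=-2.059e+00  a ← 69.321352 − (+2.869e-03/-2.059e+00) = 69.322745
iter 4: u=1.370207  f(a)=+9.673e-08  f'(a)=-2.059e+00  a ← 69.322745 − (+9.673e-08/-2.059e+00) = 69.322745
iter 5: u=1.370207  f(a)=-2.842e-14  f'(a)=-2.059e+00  a ← 69.322745 − (-2.842e-14/-2.059e+00) = 69.322745
converged: |Δa| < 1e-12 after 5 iterations
sag = a·(cosh(S/(2a)) − 1) = 69.322745·(cosh(1.370207) − 1) = 75.916004
T_max/T_min = cosh(S/(2a)) = 2.095110

a=69.323 sag=75.916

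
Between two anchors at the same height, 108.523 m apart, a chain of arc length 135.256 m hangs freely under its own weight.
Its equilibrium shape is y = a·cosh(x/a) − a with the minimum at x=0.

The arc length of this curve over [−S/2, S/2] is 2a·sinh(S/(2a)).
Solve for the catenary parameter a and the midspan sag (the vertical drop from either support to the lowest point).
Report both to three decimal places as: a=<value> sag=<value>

a=46.196 sag=35.704

seed: a₀ = √(S³/(24(L−S))) = √(108.523³/(24·26.733)) = 44.632706
iter 1: u=1.215734  f(a)=+2.047e+00  f'(a)=-1.385e+00  a ← 44.632706 − (+2.047e+00/-1.385e+00) = 46.110819
iter 2: u=1.176763  f(a)=+1.061e-01  f'(a)=-1.244e+00  a ← 46.110819 − (+1.061e-01/-1.244e+00) = 46.196048
iter 3: u=1.174592  f(a)=+3.193e-04  f'(a)=-1.237e+00  a ← 46.196048 − (+3.193e-04/-1.237e+00) = 46.196306
iter 4: u=1.174585  f(a)=+2.914e-09  f'(a)=-1.237e+00  a ← 46.196306 − (+2.914e-09/-1.237e+00) = 46.196306
iter 5: u=1.174585  f(a)=-2.842e-14  f'(a)=-1.237e+00  a ← 46.196306 − (-2.842e-14/-1.237e+00) = 46.196306
converged: |Δa| < 1e-12 after 5 iterations
sag = a·(cosh(S/(2a)) − 1) = 46.196306·(cosh(1.174585) − 1) = 35.703908
T_max/T_min = cosh(S/(2a)) = 1.772874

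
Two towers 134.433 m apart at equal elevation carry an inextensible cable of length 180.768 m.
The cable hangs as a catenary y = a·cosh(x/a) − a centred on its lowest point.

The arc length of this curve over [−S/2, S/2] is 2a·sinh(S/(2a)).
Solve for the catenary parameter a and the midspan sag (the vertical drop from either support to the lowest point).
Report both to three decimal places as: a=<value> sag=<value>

seed: a₀ = √(S³/(24(L−S))) = √(134.433³/(24·46.335)) = 46.741068
iter 1: u=1.438061  f(a)=+5.034e+00  f'(a)=-2.424e+00  a ← 46.741068 − (+5.034e+00/-2.424e+00) = 48.817667
iter 2: u=1.376889  f(a)=+3.549e-01  f'(a)=-2.093e+00  a ← 48.817667 − (+3.549e-01/-2.093e+00) = 48.987212
iter 3: u=1.372123  f(a)=+2.060e-03  f'(a)=-2.069e+00  a ← 48.987212 − (+2.060e-03/-2.069e+00) = 48.988207
iter 4: u=1.372096  f(a)=+7.029e-08  f'(a)=-2.069e+00  a ← 48.988207 − (+7.029e-08/-2.069e+00) = 48.988208
iter 5: u=1.372096  f(a)=-2.842e-14  f'(a)=-2.069e+00  a ← 48.988208 − (-2.842e-14/-2.069e+00) = 48.988208
converged: |Δa| < 1e-12 after 5 iterations
sag = a·(cosh(S/(2a)) − 1) = 48.988208·(cosh(1.372096) − 1) = 53.817979
T_max/T_min = cosh(S/(2a)) = 2.098590

a=48.988 sag=53.818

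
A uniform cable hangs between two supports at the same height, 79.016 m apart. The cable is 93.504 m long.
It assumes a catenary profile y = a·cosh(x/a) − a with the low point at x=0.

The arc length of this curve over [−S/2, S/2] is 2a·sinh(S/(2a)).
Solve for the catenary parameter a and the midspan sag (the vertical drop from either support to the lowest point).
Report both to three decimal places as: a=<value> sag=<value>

a=38.662 sag=22.005

seed: a₀ = √(S³/(24(L−S))) = √(79.016³/(24·14.488)) = 37.667147
iter 1: u=1.048872  f(a)=+8.181e-01  f'(a)=-8.573e-01  a ← 37.667147 − (+8.181e-01/-8.573e-01) = 38.621473
iter 2: u=1.022954  f(a)=+3.212e-02  f'(a)=-7.912e-01  a ← 38.621473 − (+3.212e-02/-7.912e-01) = 38.662076
iter 3: u=1.021880  f(a)=+5.401e-05  f'(a)=-7.885e-01  a ← 38.662076 − (+5.401e-05/-7.885e-01) = 38.662145
iter 4: u=1.021878  f(a)=+1.532e-10  f'(a)=-7.885e-01  a ← 38.662145 − (+1.532e-10/-7.885e-01) = 38.662145
iter 5: u=1.021878  f(a)=+0.000e+00  f'(a)=-7.885e-01  a ← 38.662145 − (+0.000e+00/-7.885e-01) = 38.662145
converged: |Δa| < 1e-12 after 5 iterations
sag = a·(cosh(S/(2a)) − 1) = 38.662145·(cosh(1.021878) − 1) = 22.005070
T_max/T_min = cosh(S/(2a)) = 1.569163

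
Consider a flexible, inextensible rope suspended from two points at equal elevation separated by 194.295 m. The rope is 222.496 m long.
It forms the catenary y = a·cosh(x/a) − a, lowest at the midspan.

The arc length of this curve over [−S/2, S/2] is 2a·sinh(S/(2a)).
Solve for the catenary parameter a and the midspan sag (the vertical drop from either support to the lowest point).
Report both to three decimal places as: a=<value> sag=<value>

a=106.295 sag=47.571

seed: a₀ = √(S³/(24(L−S))) = √(194.295³/(24·28.201)) = 104.100919
iter 1: u=0.933205  f(a)=+1.254e+00  f'(a)=-5.905e-01  a ← 104.100919 − (+1.254e+00/-5.905e-01) = 106.224195
iter 2: u=0.914552  f(a)=+3.938e-02  f'(a)=-5.539e-01  a ← 106.224195 − (+3.938e-02/-5.539e-01) = 106.295299
iter 3: u=0.913940  f(a)=+4.166e-05  f'(a)=-5.527e-01  a ← 106.295299 − (+4.166e-05/-5.527e-01) = 106.295375
iter 4: u=0.913939  f(a)=+4.675e-11  f'(a)=-5.527e-01  a ← 106.295375 − (+4.675e-11/-5.527e-01) = 106.295375
converged: |Δa| < 1e-12 after 4 iterations
sag = a·(cosh(S/(2a)) − 1) = 106.295375·(cosh(0.913939) − 1) = 47.570879
T_max/T_min = cosh(S/(2a)) = 1.447535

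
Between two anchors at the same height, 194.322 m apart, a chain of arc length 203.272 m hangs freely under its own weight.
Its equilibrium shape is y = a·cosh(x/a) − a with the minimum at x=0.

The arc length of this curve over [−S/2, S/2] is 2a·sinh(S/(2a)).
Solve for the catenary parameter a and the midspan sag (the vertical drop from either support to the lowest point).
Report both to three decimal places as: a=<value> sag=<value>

seed: a₀ = √(S³/(24(L−S))) = √(194.322³/(24·8.950)) = 184.827172
iter 1: u=0.525686  f(a)=+1.245e-01  f'(a)=-9.955e-02  a ← 184.827172 − (+1.245e-01/-9.955e-02) = 186.077612
iter 2: u=0.522153  f(a)=+1.275e-03  f'(a)=-9.752e-02  a ← 186.077612 − (+1.275e-03/-9.752e-02) = 186.090682
iter 3: u=0.522116  f(a)=+1.367e-07  f'(a)=-9.750e-02  a ← 186.090682 − (+1.367e-07/-9.750e-02) = 186.090683
iter 4: u=0.522116  f(a)=+5.684e-14  f'(a)=-9.750e-02  a ← 186.090683 − (+5.684e-14/-9.750e-02) = 186.090683
converged: |Δa| < 1e-12 after 4 iterations
sag = a·(cosh(S/(2a)) − 1) = 186.090683·(cosh(0.522116) − 1) = 25.946151
T_max/T_min = cosh(S/(2a)) = 1.139427

a=186.091 sag=25.946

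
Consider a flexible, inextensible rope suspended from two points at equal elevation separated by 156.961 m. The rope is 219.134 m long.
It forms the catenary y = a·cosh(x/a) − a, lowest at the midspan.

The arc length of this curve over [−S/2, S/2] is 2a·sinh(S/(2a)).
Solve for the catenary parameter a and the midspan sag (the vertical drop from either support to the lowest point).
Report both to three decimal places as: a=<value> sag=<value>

a=53.693 sag=68.323

seed: a₀ = √(S³/(24(L−S))) = √(156.961³/(24·62.173)) = 50.907422
iter 1: u=1.541632  f(a)=+7.820e+00  f'(a)=-3.075e+00  a ← 50.907422 − (+7.820e+00/-3.075e+00) = 53.450927
iter 2: u=1.468272  f(a)=+6.243e-01  f'(a)=-2.602e+00  a ← 53.450927 − (+6.243e-01/-2.602e+00) = 53.690896
iter 3: u=1.461710  f(a)=+4.742e-03  f'(a)=-2.562e+00  a ← 53.690896 − (+4.742e-03/-2.562e+00) = 53.692746
iter 4: u=1.461659  f(a)=+2.781e-07  f'(a)=-2.562e+00  a ← 53.692746 − (+2.781e-07/-2.562e+00) = 53.692746
iter 5: u=1.461659  f(a)=+5.684e-14  f'(a)=-2.562e+00  a ← 53.692746 − (+5.684e-14/-2.562e+00) = 53.692746
converged: |Δa| < 1e-12 after 5 iterations
sag = a·(cosh(S/(2a)) − 1) = 53.692746·(cosh(1.461659) − 1) = 68.322984
T_max/T_min = cosh(S/(2a)) = 2.272481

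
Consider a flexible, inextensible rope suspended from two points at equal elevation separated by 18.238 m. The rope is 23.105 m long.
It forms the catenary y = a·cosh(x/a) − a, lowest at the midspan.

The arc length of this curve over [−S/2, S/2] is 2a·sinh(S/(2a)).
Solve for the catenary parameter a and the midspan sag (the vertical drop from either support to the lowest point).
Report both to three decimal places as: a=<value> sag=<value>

seed: a₀ = √(S³/(24(L−S))) = √(18.238³/(24·4.867)) = 7.206585
iter 1: u=1.265370  f(a)=+4.048e-01  f'(a)=-1.580e+00  a ← 7.206585 − (+4.048e-01/-1.580e+00) = 7.462854
iter 2: u=1.221919  f(a)=+2.260e-02  f'(a)=-1.408e+00  a ← 7.462854 − (+2.260e-02/-1.408e+00) = 7.478904
iter 3: u=1.219296  f(a)=+7.961e-05  f'(a)=-1.398e+00  a ← 7.478904 − (+7.961e-05/-1.398e+00) = 7.478961
iter 4: u=1.219287  f(a)=+9.958e-10  f'(a)=-1.398e+00  a ← 7.478961 − (+9.958e-10/-1.398e+00) = 7.478961
iter 5: u=1.219287  f(a)=+3.553e-15  f'(a)=-1.398e+00  a ← 7.478961 − (+3.553e-15/-1.398e+00) = 7.478961
converged: |Δa| < 1e-12 after 5 iterations
sag = a·(cosh(S/(2a)) − 1) = 7.478961·(cosh(1.219287) − 1) = 6.283129
T_max/T_min = cosh(S/(2a)) = 1.840107

a=7.479 sag=6.283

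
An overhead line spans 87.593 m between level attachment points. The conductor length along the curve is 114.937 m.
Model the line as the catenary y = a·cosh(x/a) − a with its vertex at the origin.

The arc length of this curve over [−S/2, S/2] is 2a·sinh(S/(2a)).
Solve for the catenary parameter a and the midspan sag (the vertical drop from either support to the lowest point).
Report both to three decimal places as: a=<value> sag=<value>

a=33.404 sag=33.068

seed: a₀ = √(S³/(24(L−S))) = √(87.593³/(24·27.344)) = 32.001288
iter 1: u=1.368586  f(a)=+2.678e+00  f'(a)=-2.051e+00  a ← 32.001288 − (+2.678e+00/-2.051e+00) = 33.306884
iter 2: u=1.314938  f(a)=+1.726e-01  f'(a)=-1.795e+00  a ← 33.306884 − (+1.726e-01/-1.795e+00) = 33.403071
iter 3: u=1.311152  f(a)=+8.264e-04  f'(a)=-1.777e+00  a ← 33.403071 − (+8.264e-04/-1.777e+00) = 33.403536
iter 4: u=1.311134  f(a)=+1.914e-08  f'(a)=-1.777e+00  a ← 33.403536 − (+1.914e-08/-1.777e+00) = 33.403536
iter 5: u=1.311134  f(a)=+1.421e-14  f'(a)=-1.777e+00  a ← 33.403536 − (+1.421e-14/-1.777e+00) = 33.403536
converged: |Δa| < 1e-12 after 5 iterations
sag = a·(cosh(S/(2a)) − 1) = 33.403536·(cosh(1.311134) − 1) = 33.067696
T_max/T_min = cosh(S/(2a)) = 1.989946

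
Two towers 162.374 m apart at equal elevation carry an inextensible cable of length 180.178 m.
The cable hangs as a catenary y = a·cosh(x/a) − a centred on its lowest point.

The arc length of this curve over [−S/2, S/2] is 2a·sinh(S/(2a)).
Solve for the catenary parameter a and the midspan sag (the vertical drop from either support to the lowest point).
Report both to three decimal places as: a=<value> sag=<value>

a=101.701 sag=34.163

seed: a₀ = √(S³/(24(L−S))) = √(162.374³/(24·17.804)) = 100.094524
iter 1: u=0.811103  f(a)=+5.949e-01  f'(a)=-3.797e-01  a ← 100.094524 − (+5.949e-01/-3.797e-01) = 101.661297
iter 2: u=0.798603  f(a)=+1.426e-02  f'(a)=-3.617e-01  a ← 101.661297 − (+1.426e-02/-3.617e-01) = 101.700711
iter 3: u=0.798293  f(a)=+8.632e-06  f'(a)=-3.613e-01  a ← 101.700711 − (+8.632e-06/-3.613e-01) = 101.700735
iter 4: u=0.798293  f(a)=+3.155e-12  f'(a)=-3.613e-01  a ← 101.700735 − (+3.155e-12/-3.613e-01) = 101.700735
converged: |Δa| < 1e-12 after 4 iterations
sag = a·(cosh(S/(2a)) − 1) = 101.700735·(cosh(0.798293) − 1) = 34.163416
T_max/T_min = cosh(S/(2a)) = 1.335921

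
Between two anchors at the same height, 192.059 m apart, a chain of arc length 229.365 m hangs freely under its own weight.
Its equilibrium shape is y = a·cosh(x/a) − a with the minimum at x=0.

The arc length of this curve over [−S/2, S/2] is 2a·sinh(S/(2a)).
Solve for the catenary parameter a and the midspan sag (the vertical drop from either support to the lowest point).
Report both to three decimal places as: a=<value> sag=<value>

seed: a₀ = √(S³/(24(L−S))) = √(192.059³/(24·37.306)) = 88.952269
iter 1: u=1.079562  f(a)=+2.235e+00  f'(a)=-9.407e-01  a ← 88.952269 − (+2.235e+00/-9.407e-01) = 91.328403
iter 2: u=1.051475  f(a)=+9.269e-02  f'(a)=-8.641e-01  a ← 91.328403 − (+9.269e-02/-8.641e-01) = 91.435670
iter 3: u=1.050241  f(a)=+1.747e-04  f'(a)=-8.609e-01  a ← 91.435670 − (+1.747e-04/-8.609e-01) = 91.435873
iter 4: u=1.050239  f(a)=+6.230e-10  f'(a)=-8.609e-01  a ← 91.435873 − (+6.230e-10/-8.609e-01) = 91.435873
iter 5: u=1.050239  f(a)=-2.842e-14  f'(a)=-8.609e-01  a ← 91.435873 − (-2.842e-14/-8.609e-01) = 91.435873
converged: |Δa| < 1e-12 after 5 iterations
sag = a·(cosh(S/(2a)) − 1) = 91.435873·(cosh(1.050239) − 1) = 55.235851
T_max/T_min = cosh(S/(2a)) = 1.604094

a=91.436 sag=55.236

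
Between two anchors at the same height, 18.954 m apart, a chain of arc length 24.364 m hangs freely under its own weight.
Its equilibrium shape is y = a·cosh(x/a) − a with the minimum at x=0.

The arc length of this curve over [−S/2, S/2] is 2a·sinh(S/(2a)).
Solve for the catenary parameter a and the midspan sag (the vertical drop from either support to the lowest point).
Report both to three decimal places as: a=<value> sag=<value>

seed: a₀ = √(S³/(24(L−S))) = √(18.954³/(24·5.410)) = 7.241809
iter 1: u=1.308651  f(a)=+4.826e-01  f'(a)=-1.766e+00  a ← 7.241809 − (+4.826e-01/-1.766e+00) = 7.515058
iter 2: u=1.261068  f(a)=+2.866e-02  f'(a)=-1.562e+00  a ← 7.515058 − (+2.866e-02/-1.562e+00) = 7.533406
iter 3: u=1.257997  f(a)=+1.152e-04  f'(a)=-1.550e+00  a ← 7.533406 − (+1.152e-04/-1.550e+00) = 7.533480
iter 4: u=1.257984  f(a)=+1.877e-09  f'(a)=-1.549e+00  a ← 7.533480 − (+1.877e-09/-1.549e+00) = 7.533480
iter 5: u=1.257984  f(a)=+0.000e+00  f'(a)=-1.549e+00  a ← 7.533480 − (+0.000e+00/-1.549e+00) = 7.533480
converged: |Δa| < 1e-12 after 5 iterations
sag = a·(cosh(S/(2a)) − 1) = 7.533480·(cosh(1.257984) − 1) = 6.789734
T_max/T_min = cosh(S/(2a)) = 1.901275

a=7.533 sag=6.790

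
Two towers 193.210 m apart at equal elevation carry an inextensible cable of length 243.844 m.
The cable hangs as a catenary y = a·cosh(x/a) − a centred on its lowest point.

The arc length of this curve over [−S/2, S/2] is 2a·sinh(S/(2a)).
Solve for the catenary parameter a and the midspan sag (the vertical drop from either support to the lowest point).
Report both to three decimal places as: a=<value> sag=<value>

a=79.902 sag=65.869

seed: a₀ = √(S³/(24(L−S))) = √(193.210³/(24·50.634)) = 77.040246
iter 1: u=1.253955  f(a)=+4.133e+00  f'(a)=-1.533e+00  a ← 77.040246 − (+4.133e+00/-1.533e+00) = 79.736176
iter 2: u=1.211558  f(a)=+2.269e-01  f'(a)=-1.369e+00  a ← 79.736176 − (+2.269e-01/-1.369e+00) = 79.901890
iter 3: u=1.209045  f(a)=+7.713e-04  f'(a)=-1.360e+00  a ← 79.901890 − (+7.713e-04/-1.360e+00) = 79.902457
iter 4: u=1.209037  f(a)=+8.983e-09  f'(a)=-1.360e+00  a ← 79.902457 − (+8.983e-09/-1.360e+00) = 79.902457
iter 5: u=1.209037  f(a)=-5.684e-14  f'(a)=-1.360e+00  a ← 79.902457 − (-5.684e-14/-1.360e+00) = 79.902457
converged: |Δa| < 1e-12 after 5 iterations
sag = a·(cosh(S/(2a)) − 1) = 79.902457·(cosh(1.209037) − 1) = 65.869202
T_max/T_min = cosh(S/(2a)) = 1.824370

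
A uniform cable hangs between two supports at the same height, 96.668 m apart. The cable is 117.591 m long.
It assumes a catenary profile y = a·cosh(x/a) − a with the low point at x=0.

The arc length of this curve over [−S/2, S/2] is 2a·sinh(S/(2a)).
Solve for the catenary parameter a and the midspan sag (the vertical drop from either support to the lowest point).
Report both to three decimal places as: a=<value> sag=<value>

seed: a₀ = √(S³/(24(L−S))) = √(96.668³/(24·20.923)) = 42.413733
iter 1: u=1.139584  f(a)=+1.401e+00  f'(a)=-1.121e+00  a ← 42.413733 − (+1.401e+00/-1.121e+00) = 43.664021
iter 2: u=1.106953  f(a)=+6.435e-02  f'(a)=-1.020e+00  a ← 43.664021 − (+6.435e-02/-1.020e+00) = 43.727110
iter 3: u=1.105355  f(a)=+1.502e-04  f'(a)=-1.015e+00  a ← 43.727110 − (+1.502e-04/-1.015e+00) = 43.727258
iter 4: u=1.105352  f(a)=+8.220e-10  f'(a)=-1.015e+00  a ← 43.727258 − (+8.220e-10/-1.015e+00) = 43.727258
iter 5: u=1.105352  f(a)=-1.421e-14  f'(a)=-1.015e+00  a ← 43.727258 − (-1.421e-14/-1.015e+00) = 43.727258
converged: |Δa| < 1e-12 after 5 iterations
sag = a·(cosh(S/(2a)) − 1) = 43.727258·(cosh(1.105352) − 1) = 29.546093
T_max/T_min = cosh(S/(2a)) = 1.675690

a=43.727 sag=29.546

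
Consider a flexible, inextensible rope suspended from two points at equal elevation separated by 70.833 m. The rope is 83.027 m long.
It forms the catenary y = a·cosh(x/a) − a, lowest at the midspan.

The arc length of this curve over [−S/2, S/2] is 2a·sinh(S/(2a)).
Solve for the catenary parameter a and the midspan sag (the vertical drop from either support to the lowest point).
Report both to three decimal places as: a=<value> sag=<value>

seed: a₀ = √(S³/(24(L−S))) = √(70.833³/(24·12.194)) = 34.847750
iter 1: u=1.016321  f(a)=+6.455e-01  f'(a)=-7.749e-01  a ← 34.847750 − (+6.455e-01/-7.749e-01) = 35.680783
iter 2: u=0.992593  f(a)=+2.387e-02  f'(a)=-7.185e-01  a ← 35.680783 − (+2.387e-02/-7.185e-01) = 35.714006
iter 3: u=0.991670  f(a)=+3.542e-05  f'(a)=-7.164e-01  a ← 35.714006 − (+3.542e-05/-7.164e-01) = 35.714055
iter 4: u=0.991668  f(a)=+7.823e-11  f'(a)=-7.164e-01  a ← 35.714055 − (+7.823e-11/-7.164e-01) = 35.714055
iter 5: u=0.991668  f(a)=+1.421e-14  f'(a)=-7.164e-01  a ← 35.714055 − (+1.421e-14/-7.164e-01) = 35.714055
converged: |Δa| < 1e-12 after 5 iterations
sag = a·(cosh(S/(2a)) − 1) = 35.714055·(cosh(0.991668) − 1) = 19.047833
T_max/T_min = cosh(S/(2a)) = 1.533343

a=35.714 sag=19.048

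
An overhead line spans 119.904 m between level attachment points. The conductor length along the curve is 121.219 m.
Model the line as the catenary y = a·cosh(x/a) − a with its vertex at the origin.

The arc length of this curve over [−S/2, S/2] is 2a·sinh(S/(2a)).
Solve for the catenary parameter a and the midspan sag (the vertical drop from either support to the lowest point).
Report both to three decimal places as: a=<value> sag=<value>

a=234.096 sag=7.719

seed: a₀ = √(S³/(24(L−S))) = √(119.904³/(24·1.315)) = 233.712537
iter 1: u=0.256520  f(a)=+4.333e-03  f'(a)=-1.133e-02  a ← 233.712537 − (+4.333e-03/-1.133e-02) = 234.095089
iter 2: u=0.256101  f(a)=+1.066e-05  f'(a)=-1.127e-02  a ← 234.095089 − (+1.066e-05/-1.127e-02) = 234.096035
iter 3: u=0.256100  f(a)=+6.493e-11  f'(a)=-1.127e-02  a ← 234.096035 − (+6.493e-11/-1.127e-02) = 234.096035
iter 4: u=0.256100  f(a)=+0.000e+00  f'(a)=-1.127e-02  a ← 234.096035 − (+0.000e+00/-1.127e-02) = 234.096035
converged: |Δa| < 1e-12 after 4 iterations
sag = a·(cosh(S/(2a)) − 1) = 234.096035·(cosh(0.256100) − 1) = 7.718905
T_max/T_min = cosh(S/(2a)) = 1.032973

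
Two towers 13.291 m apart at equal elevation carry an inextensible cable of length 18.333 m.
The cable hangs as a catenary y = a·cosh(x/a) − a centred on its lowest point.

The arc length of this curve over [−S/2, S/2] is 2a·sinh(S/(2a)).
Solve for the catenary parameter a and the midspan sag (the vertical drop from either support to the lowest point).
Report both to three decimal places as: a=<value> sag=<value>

seed: a₀ = √(S³/(24(L−S))) = √(13.291³/(24·5.042)) = 4.404833
iter 1: u=1.508684  f(a)=+6.059e-01  f'(a)=-2.855e+00  a ← 4.404833 − (+6.059e-01/-2.855e+00) = 4.617093
iter 2: u=1.439325  f(a)=+4.655e-02  f'(a)=-2.431e+00  a ← 4.617093 − (+4.655e-02/-2.431e+00) = 4.636239
iter 3: u=1.433382  f(a)=+3.253e-04  f'(a)=-2.397e+00  a ← 4.636239 − (+3.253e-04/-2.397e+00) = 4.636375
iter 4: u=1.433340  f(a)=+1.613e-08  f'(a)=-2.397e+00  a ← 4.636375 − (+1.613e-08/-2.397e+00) = 4.636375
iter 5: u=1.433340  f(a)=+3.553e-15  f'(a)=-2.397e+00  a ← 4.636375 − (+3.553e-15/-2.397e+00) = 4.636375
converged: |Δa| < 1e-12 after 5 iterations
sag = a·(cosh(S/(2a)) − 1) = 4.636375·(cosh(1.433340) − 1) = 5.635952
T_max/T_min = cosh(S/(2a)) = 2.215594

a=4.636 sag=5.636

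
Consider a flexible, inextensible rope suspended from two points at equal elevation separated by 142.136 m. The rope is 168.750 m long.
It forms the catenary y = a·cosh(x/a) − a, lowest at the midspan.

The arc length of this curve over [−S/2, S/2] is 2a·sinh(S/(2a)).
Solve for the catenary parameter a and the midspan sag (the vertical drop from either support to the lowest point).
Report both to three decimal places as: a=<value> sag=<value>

seed: a₀ = √(S³/(24(L−S))) = √(142.136³/(24·26.614)) = 67.049484
iter 1: u=1.059934  f(a)=+1.536e+00  f'(a)=-8.867e-01  a ← 67.049484 − (+1.536e+00/-8.867e-01) = 68.781301
iter 2: u=1.033246  f(a)=+6.151e-02  f'(a)=-8.170e-01  a ← 68.781301 − (+6.151e-02/-8.170e-01) = 68.856589
iter 3: u=1.032116  f(a)=+1.078e-04  f'(a)=-8.141e-01  a ← 68.856589 − (+1.078e-04/-8.141e-01) = 68.856721
iter 4: u=1.032114  f(a)=+3.324e-10  f'(a)=-8.141e-01  a ← 68.856721 − (+3.324e-10/-8.141e-01) = 68.856721
iter 5: u=1.032114  f(a)=+2.842e-14  f'(a)=-8.141e-01  a ← 68.856721 − (+2.842e-14/-8.141e-01) = 68.856721
converged: |Δa| < 1e-12 after 5 iterations
sag = a·(cosh(S/(2a)) − 1) = 68.856721·(cosh(1.032114) − 1) = 40.048690
T_max/T_min = cosh(S/(2a)) = 1.581624

a=68.857 sag=40.049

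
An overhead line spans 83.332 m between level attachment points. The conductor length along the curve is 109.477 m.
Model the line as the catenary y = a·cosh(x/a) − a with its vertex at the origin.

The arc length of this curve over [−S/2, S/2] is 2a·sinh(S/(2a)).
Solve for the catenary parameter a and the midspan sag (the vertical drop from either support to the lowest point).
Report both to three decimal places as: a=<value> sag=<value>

a=31.705 sag=31.552

seed: a₀ = √(S³/(24(L−S))) = √(83.332³/(24·26.145)) = 30.368110
iter 1: u=1.372031  f(a)=+2.574e+00  f'(a)=-2.069e+00  a ← 30.368110 − (+2.574e+00/-2.069e+00) = 31.612487
iter 2: u=1.318023  f(a)=+1.667e-01  f'(a)=-1.809e+00  a ← 31.612487 − (+1.667e-01/-1.809e+00) = 31.704642
iter 3: u=1.314192  f(a)=+8.058e-04  f'(a)=-1.791e+00  a ← 31.704642 − (+8.058e-04/-1.791e+00) = 31.705092
iter 4: u=1.314174  f(a)=+1.903e-08  f'(a)=-1.791e+00  a ← 31.705092 − (+1.903e-08/-1.791e+00) = 31.705092
iter 5: u=1.314174  f(a)=-2.842e-14  f'(a)=-1.791e+00  a ← 31.705092 − (-2.842e-14/-1.791e+00) = 31.705092
converged: |Δa| < 1e-12 after 5 iterations
sag = a·(cosh(S/(2a)) − 1) = 31.705092·(cosh(1.314174) − 1) = 31.552447
T_max/T_min = cosh(S/(2a)) = 1.995185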